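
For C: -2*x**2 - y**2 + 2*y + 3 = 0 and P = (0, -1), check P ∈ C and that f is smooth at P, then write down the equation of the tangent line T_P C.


Tangent line at P: 4*y + 4 = 0.

Step 1: f(0, -1) = 0, so P lies on C.
Step 2: partial derivatives
  f_x(x, y) = -4*x, f_y(x, y) = 2 - 2*y.
  f_x(P) = 0, f_y(P) = 4 (gradient nonzero, so P is smooth).
Step 3: tangent line at P: 0·(x − 0) + 4·(y − -1) = 0.
Expanding: 4*y + 4 = 0.


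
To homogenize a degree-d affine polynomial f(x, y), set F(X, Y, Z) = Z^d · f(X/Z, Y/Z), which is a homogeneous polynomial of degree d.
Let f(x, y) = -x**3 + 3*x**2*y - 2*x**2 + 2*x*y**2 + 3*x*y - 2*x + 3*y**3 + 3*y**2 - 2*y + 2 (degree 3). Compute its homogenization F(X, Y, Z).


F(X, Y, Z) = -X**3 + 3*X**2*Y - 2*X**2*Z + 2*X*Y**2 + 3*X*Y*Z - 2*X*Z**2 + 3*Y**3 + 3*Y**2*Z - 2*Y*Z**2 + 2*Z**3

deg(f) = 3.
Substitute x = X/Z, y = Y/Z into f, then multiply by Z^3.
  monomial -1·x^3·y^0 ↦ -1·X^3·Y^0·Z^0.
  monomial 3·x^2·y^1 ↦ 3·X^2·Y^1·Z^0.
  monomial -2·x^2·y^0 ↦ -2·X^2·Y^0·Z^1.
  monomial 2·x^1·y^2 ↦ 2·X^1·Y^2·Z^0.
  monomial 3·x^1·y^1 ↦ 3·X^1·Y^1·Z^1.
  monomial -2·x^1·y^0 ↦ -2·X^1·Y^0·Z^2.
  monomial 3·x^0·y^3 ↦ 3·X^0·Y^3·Z^0.
  monomial 3·x^0·y^2 ↦ 3·X^0·Y^2·Z^1.
  monomial -2·x^0·y^1 ↦ -2·X^0·Y^1·Z^2.
  monomial 2·x^0·y^0 ↦ 2·X^0·Y^0·Z^3.
Collecting: F(X, Y, Z) = -X**3 + 3*X**2*Y - 2*X**2*Z + 2*X*Y**2 + 3*X*Y*Z - 2*X*Z**2 + 3*Y**3 + 3*Y**2*Z - 2*Y*Z**2 + 2*Z**3.


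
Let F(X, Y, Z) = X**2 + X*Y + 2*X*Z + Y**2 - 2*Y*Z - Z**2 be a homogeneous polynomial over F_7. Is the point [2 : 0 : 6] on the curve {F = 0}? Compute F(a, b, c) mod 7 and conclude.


F(2,0,6) ≡ 6 (mod 7); P is NOT on the curve.

Evaluate F(2, 0, 6) term-by-term (mod 7).
  X**2 ↦ 1·4·1·1 = 4
  X*Y ↦ 1·2·0·1 = 0
  2*X*Z ↦ 2·2·1·6 = 24
  Y**2 ↦ 1·1·0·1 = 0
  -2*Y*Z ↦ -2·1·0·6 = 0
  -Z**2 ↦ -1·1·1·36 = -36
Sum: F(2, 0, 6) = (4) + (0) + (24) + (0) + (0) + (-36) = -8.
Reducing mod 7: -8 ≡ 6 (mod 7).
Since F(a, b, c) ≡ 6 ≠ 0 (mod 7), P does NOT lie on the curve.


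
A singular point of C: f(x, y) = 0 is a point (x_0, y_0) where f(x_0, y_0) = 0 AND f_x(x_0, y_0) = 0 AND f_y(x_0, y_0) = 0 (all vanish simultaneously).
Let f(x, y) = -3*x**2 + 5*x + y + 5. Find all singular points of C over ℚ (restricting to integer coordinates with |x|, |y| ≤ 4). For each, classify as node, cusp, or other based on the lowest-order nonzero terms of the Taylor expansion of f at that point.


No singular points in the scanned grid; C is smooth there.

Compute partial derivatives:
  f_x = 5 - 6*x.
  f_y = 1.
f_y = 1 is a nonzero constant, so f_y never vanishes: no point (x, y) can satisfy f = f_x = f_y = 0. In particular no (x, y) ∈ {−4, ..., 4}² is singular; the curve is smooth.


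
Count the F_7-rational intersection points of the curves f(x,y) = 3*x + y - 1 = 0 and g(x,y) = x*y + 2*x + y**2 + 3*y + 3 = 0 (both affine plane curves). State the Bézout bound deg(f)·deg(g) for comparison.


Common zeros: {(0, 1), (2, 2)}; count = 2; Bézout bound = 2.

deg(f) = 1, deg(g) = 2, so Bézout bound = 2.
Scan x ∈ F_7. For each x, list the y ∈ F_7 with f(x, y) ≡ 0 and those with g(x, y) ≡ 0 (mod 7); the common zeros in that column are the intersection.
  x = 0: f ≡ 0 at y ∈ {1}; g ≡ 0 at y ∈ {1, 3}; common: {1}.
  x = 1: f ≡ 0 at y ∈ {5}; g ≡ 0 at y ∈ ∅; common: ∅.
  x = 2: f ≡ 0 at y ∈ {2}; g ≡ 0 at y ∈ {0, 2}; common: {2}.
  x = 3: f ≡ 0 at y ∈ {6}; g ≡ 0 at y ∈ {4}; common: ∅.
  x = 4: f ≡ 0 at y ∈ {3}; g ≡ 0 at y ∈ ∅; common: ∅.
  x = 5: f ≡ 0 at y ∈ {0}; g ≡ 0 at y ∈ ∅; common: ∅.
  x = 6: f ≡ 0 at y ∈ {4}; g ≡ 0 at y ∈ {6}; common: ∅.
Collecting: common zeros = {(0, 1), (2, 2)}, so the count is 2.
Comparison with the Bézout bound: 2 ≤ 2 = deg(f)·deg(g), as expected for curves with no common component (the bound is attained).


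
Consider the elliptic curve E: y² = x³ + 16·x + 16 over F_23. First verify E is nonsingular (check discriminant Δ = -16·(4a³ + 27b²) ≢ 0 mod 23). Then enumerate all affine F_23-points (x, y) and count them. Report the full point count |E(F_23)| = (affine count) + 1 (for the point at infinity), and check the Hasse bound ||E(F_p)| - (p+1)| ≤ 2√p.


Affine points = {(0, 4), (0, 19), (4, 11), (4, 12), (6, 11), (6, 12), (8, 9), (8, 14), (10, 7), (10, 16), (12, 2), (12, 21), (13, 11), (13, 12), (17, 7), (17, 16), (18, 8), (18, 15), (19, 7), (19, 16)}; affine count = 20; |E(F_23)| = 21.

Discriminant check: Δ ∝ 4a³ + 27b² = 4·16³ + 27·16² = 4·4096 + 27·256 ≡ 20 (mod 23). Nonzero ⇒ E is nonsingular.
For each x ∈ F_23, compute rhs = x³ + 16·x + 16 mod 23, then count y ∈ F_23 with y² ≡ rhs.
  x = 0: rhs = 16, matching y values: 4, 19 (2 points).
  x = 1: rhs = 10, matching y values: none (0 points).
  x = 2: rhs = 10, matching y values: none (0 points).
  x = 3: rhs = 22, matching y values: none (0 points).
  x = 4: rhs = 6, matching y values: 11, 12 (2 points).
  x = 5: rhs = 14, matching y values: none (0 points).
  x = 6: rhs = 6, matching y values: 11, 12 (2 points).
  x = 7: rhs = 11, matching y values: none (0 points).
  x = 8: rhs = 12, matching y values: 9, 14 (2 points).
  x = 9: rhs = 15, matching y values: none (0 points).
  x = 10: rhs = 3, matching y values: 7, 16 (2 points).
  x = 11: rhs = 5, matching y values: none (0 points).
  x = 12: rhs = 4, matching y values: 2, 21 (2 points).
  x = 13: rhs = 6, matching y values: 11, 12 (2 points).
  x = 14: rhs = 17, matching y values: none (0 points).
  x = 15: rhs = 20, matching y values: none (0 points).
  x = 16: rhs = 21, matching y values: none (0 points).
  x = 17: rhs = 3, matching y values: 7, 16 (2 points).
  x = 18: rhs = 18, matching y values: 8, 15 (2 points).
  x = 19: rhs = 3, matching y values: 7, 16 (2 points).
  x = 20: rhs = 10, matching y values: none (0 points).
  x = 21: rhs = 22, matching y values: none (0 points).
  x = 22: rhs = 22, matching y values: none (0 points).
Total affine count: 20.
Full point count |E(F_23)| = 20 + 1 = 21.
Hasse bound: |21 − (23+1)| = |-3| = 3 ≤ 2√23 ≈ 9.5917 ✓.


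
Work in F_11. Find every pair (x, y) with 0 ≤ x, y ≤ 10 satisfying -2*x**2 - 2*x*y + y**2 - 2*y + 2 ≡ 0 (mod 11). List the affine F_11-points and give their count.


Affine F_11-points: {(1, 0), (1, 4), (2, 1), (2, 5), (4, 5), (6, 4), (6, 10), (8, 1), (8, 6), (10, 0)}; count = 10.

For each of the 121 pairs (x, y) ∈ F_11², evaluate f(x, y) mod 11. Record the zeros.
  x = 0: [0↦2, 1↦1, 2↦2, 3↦5, 4↦10, 5↦6, 6↦4, 7↦4, 8↦6, 9↦10, 10↦5]  zeros at y ∈ ∅
  x = 1: [0↦0, 1↦8, 2↦7, 3↦8, 4↦0, 5↦5, 6↦1, 7↦10, 8↦10, 9↦1, 10↦5]  zeros at y ∈ {0, 4}
  x = 2: [0↦5, 1↦0, 2↦8, 3↦7, 4↦8, 5↦0, 6↦5, 7↦1, 8↦10, 9↦10, 10↦1]  zeros at y ∈ {1, 5}
  x = 3: [0↦6, 1↦10, 2↦5, 3↦2, 4↦1, 5↦2, 6↦5, 7↦10, 8↦6, 9↦4, 10↦4]  zeros at y ∈ ∅
  x = 4: [0↦3, 1↦5, 2↦9, 3↦4, 4↦1, 5↦0, 6↦1, 7↦4, 8↦9, 9↦5, 10↦3]  zeros at y ∈ {5}
  x = 5: [0↦7, 1↦7, 2↦9, 3↦2, 4↦8, 5↦5, 6↦4, 7↦5, 8↦8, 9↦2, 10↦9]  zeros at y ∈ ∅
  x = 6: [0↦7, 1↦5, 2↦5, 3↦7, 4↦0, 5↦6, 6↦3, 7↦2, 8↦3, 9↦6, 10↦0]  zeros at y ∈ {4, 10}
  x = 7: [0↦3, 1↦10, 2↦8, 3↦8, 4↦10, 5↦3, 6↦9, 7↦6, 8↦5, 9↦6, 10↦9]  zeros at y ∈ ∅
  x = 8: [0↦6, 1↦0, 2↦7, 3↦5, 4↦5, 5↦7, 6↦0, 7↦6, 8↦3, 9↦2, 10↦3]  zeros at y ∈ {1, 6}
  x = 9: [0↦5, 1↦8, 2↦2, 3↦9, 4↦7, 5↦7, 6↦9, 7↦2, 8↦8, 9↦5, 10↦4]  zeros at y ∈ ∅
  x = 10: [0↦0, 1↦1, 2↦4, 3↦9, 4↦5, 5↦3, 6↦3, 7↦5, 8↦9, 9↦4, 10↦1]  zeros at y ∈ {0}
Collecting zeros: affine points = {(1, 0), (1, 4), (2, 1), (2, 5), (4, 5), (6, 4), (6, 10), (8, 1), (8, 6), (10, 0)}.
Total count |C(F_11)_aff| = 10.


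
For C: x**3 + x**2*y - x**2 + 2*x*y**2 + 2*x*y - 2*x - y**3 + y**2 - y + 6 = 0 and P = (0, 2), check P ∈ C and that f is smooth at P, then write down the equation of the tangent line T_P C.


Tangent line at P: 10*x - 9*y + 18 = 0.

Step 1: f(0, 2) = 0, so P lies on C.
Step 2: partial derivatives
  f_x(x, y) = 3*x**2 + 2*x*y - 2*x + 2*y**2 + 2*y - 2, f_y(x, y) = x**2 + 4*x*y + 2*x - 3*y**2 + 2*y - 1.
  f_x(P) = 10, f_y(P) = -9 (gradient nonzero, so P is smooth).
Step 3: tangent line at P: 10·(x − 0) + -9·(y − 2) = 0.
Expanding: 10*x - 9*y + 18 = 0.


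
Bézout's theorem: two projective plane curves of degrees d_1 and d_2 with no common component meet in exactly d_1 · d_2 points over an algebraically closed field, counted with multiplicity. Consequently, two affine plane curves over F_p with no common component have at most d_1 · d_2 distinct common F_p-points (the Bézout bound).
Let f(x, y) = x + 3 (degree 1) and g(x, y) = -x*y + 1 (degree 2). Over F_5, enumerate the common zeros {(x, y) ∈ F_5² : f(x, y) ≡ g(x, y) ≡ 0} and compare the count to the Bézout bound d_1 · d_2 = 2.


Common zeros: {(2, 3)}; count = 1; Bézout bound = 2.

deg(f) = 1, deg(g) = 2, so Bézout bound = 2.
Scan x ∈ F_5. For each x, list the y ∈ F_5 with f(x, y) ≡ 0 and those with g(x, y) ≡ 0 (mod 5); the common zeros in that column are the intersection.
  x = 0: f ≡ 0 at y ∈ ∅; g ≡ 0 at y ∈ ∅; common: ∅.
  x = 1: f ≡ 0 at y ∈ ∅; g ≡ 0 at y ∈ {1}; common: ∅.
  x = 2: f ≡ 0 at y ∈ {0, 1, 2, 3, 4}; g ≡ 0 at y ∈ {3}; common: {3}.
  x = 3: f ≡ 0 at y ∈ ∅; g ≡ 0 at y ∈ {2}; common: ∅.
  x = 4: f ≡ 0 at y ∈ ∅; g ≡ 0 at y ∈ {4}; common: ∅.
Collecting: common zeros = {(2, 3)}, so the count is 1.
Comparison with the Bézout bound: 1 ≤ 2 = deg(f)·deg(g), as expected for curves with no common component (the affine F_5-count falls short of the bound because intersections may lie at infinity, over extension fields, or carry multiplicity).


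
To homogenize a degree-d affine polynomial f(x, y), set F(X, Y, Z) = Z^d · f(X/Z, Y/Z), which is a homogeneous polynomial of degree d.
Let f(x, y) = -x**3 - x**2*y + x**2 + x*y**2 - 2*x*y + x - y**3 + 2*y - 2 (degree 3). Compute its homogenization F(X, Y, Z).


F(X, Y, Z) = -X**3 - X**2*Y + X**2*Z + X*Y**2 - 2*X*Y*Z + X*Z**2 - Y**3 + 2*Y*Z**2 - 2*Z**3

deg(f) = 3.
Substitute x = X/Z, y = Y/Z into f, then multiply by Z^3.
  monomial -1·x^3·y^0 ↦ -1·X^3·Y^0·Z^0.
  monomial -1·x^2·y^1 ↦ -1·X^2·Y^1·Z^0.
  monomial 1·x^2·y^0 ↦ 1·X^2·Y^0·Z^1.
  monomial 1·x^1·y^2 ↦ 1·X^1·Y^2·Z^0.
  monomial -2·x^1·y^1 ↦ -2·X^1·Y^1·Z^1.
  monomial 1·x^1·y^0 ↦ 1·X^1·Y^0·Z^2.
  monomial -1·x^0·y^3 ↦ -1·X^0·Y^3·Z^0.
  monomial 2·x^0·y^1 ↦ 2·X^0·Y^1·Z^2.
  monomial -2·x^0·y^0 ↦ -2·X^0·Y^0·Z^3.
Collecting: F(X, Y, Z) = -X**3 - X**2*Y + X**2*Z + X*Y**2 - 2*X*Y*Z + X*Z**2 - Y**3 + 2*Y*Z**2 - 2*Z**3.


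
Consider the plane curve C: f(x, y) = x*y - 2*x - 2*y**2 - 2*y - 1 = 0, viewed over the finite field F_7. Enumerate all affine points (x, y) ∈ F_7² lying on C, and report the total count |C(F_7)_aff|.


Affine F_7-points: {(2, 1), (2, 6), (3, 0), (3, 4), (4, 3), (4, 5)}; count = 6.

For each of the 49 pairs (x, y) ∈ F_7², evaluate f(x, y) mod 7. Record the zeros.
  x = 0: [0↦6, 1↦2, 2↦1, 3↦3, 4↦1, 5↦2, 6↦6]  zeros at y ∈ ∅
  x = 1: [0↦4, 1↦1, 2↦1, 3↦4, 4↦3, 5↦5, 6↦3]  zeros at y ∈ ∅
  x = 2: [0↦2, 1↦0, 2↦1, 3↦5, 4↦5, 5↦1, 6↦0]  zeros at y ∈ {1, 6}
  x = 3: [0↦0, 1↦6, 2↦1, 3↦6, 4↦0, 5↦4, 6↦4]  zeros at y ∈ {0, 4}
  x = 4: [0↦5, 1↦5, 2↦1, 3↦0, 4↦2, 5↦0, 6↦1]  zeros at y ∈ {3, 5}
  x = 5: [0↦3, 1↦4, 2↦1, 3↦1, 4↦4, 5↦3, 6↦5]  zeros at y ∈ ∅
  x = 6: [0↦1, 1↦3, 2↦1, 3↦2, 4↦6, 5↦6, 6↦2]  zeros at y ∈ ∅
Collecting zeros: affine points = {(2, 1), (2, 6), (3, 0), (3, 4), (4, 3), (4, 5)}.
Total count |C(F_7)_aff| = 6.


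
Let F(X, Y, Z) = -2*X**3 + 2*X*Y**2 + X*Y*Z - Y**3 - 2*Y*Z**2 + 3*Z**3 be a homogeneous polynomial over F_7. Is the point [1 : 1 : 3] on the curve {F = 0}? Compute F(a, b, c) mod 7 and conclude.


F(1,1,3) ≡ 2 (mod 7); P is NOT on the curve.

Evaluate F(1, 1, 3) term-by-term (mod 7).
  -2*X**3 ↦ -2·1·1·1 = -2
  2*X*Y**2 ↦ 2·1·1·1 = 2
  X*Y*Z ↦ 1·1·1·3 = 3
  -Y**3 ↦ -1·1·1·1 = -1
  -2*Y*Z**2 ↦ -2·1·1·9 = -18
  3*Z**3 ↦ 3·1·1·27 = 81
Sum: F(1, 1, 3) = (-2) + (2) + (3) + (-1) + (-18) + (81) = 65.
Reducing mod 7: 65 ≡ 2 (mod 7).
Since F(a, b, c) ≡ 2 ≠ 0 (mod 7), P does NOT lie on the curve.


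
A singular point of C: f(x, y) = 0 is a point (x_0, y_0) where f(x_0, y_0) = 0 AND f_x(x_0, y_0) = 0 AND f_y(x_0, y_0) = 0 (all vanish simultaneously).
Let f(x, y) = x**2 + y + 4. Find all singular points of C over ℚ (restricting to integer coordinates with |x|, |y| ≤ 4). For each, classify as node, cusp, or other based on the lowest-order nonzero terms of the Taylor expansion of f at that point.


No singular points in the scanned grid; C is smooth there.

Compute partial derivatives:
  f_x = 2*x.
  f_y = 1.
f_y = 1 is a nonzero constant, so f_y never vanishes: no point (x, y) can satisfy f = f_x = f_y = 0. In particular no (x, y) ∈ {−4, ..., 4}² is singular; the curve is smooth.


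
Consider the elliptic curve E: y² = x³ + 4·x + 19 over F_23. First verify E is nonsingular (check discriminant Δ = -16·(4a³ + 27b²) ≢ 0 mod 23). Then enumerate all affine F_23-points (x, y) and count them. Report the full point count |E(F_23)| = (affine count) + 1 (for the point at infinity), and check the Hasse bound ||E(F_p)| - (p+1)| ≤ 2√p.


Affine points = {(1, 1), (1, 22), (2, 9), (2, 14), (3, 9), (3, 14), (5, 7), (5, 16), (6, 11), (6, 12), (9, 5), (9, 18), (10, 1), (10, 22), (12, 1), (12, 22), (14, 6), (14, 17), (15, 2), (15, 21), (16, 4), (16, 19), (17, 3), (17, 20), (18, 9), (18, 14), (19, 10), (19, 13), (20, 7), (20, 16), (21, 7), (21, 16)}; affine count = 32; |E(F_23)| = 33.

Discriminant check: Δ ∝ 4a³ + 27b² = 4·4³ + 27·19² = 4·64 + 27·361 ≡ 21 (mod 23). Nonzero ⇒ E is nonsingular.
For each x ∈ F_23, compute rhs = x³ + 4·x + 19 mod 23, then count y ∈ F_23 with y² ≡ rhs.
  x = 0: rhs = 19, matching y values: none (0 points).
  x = 1: rhs = 1, matching y values: 1, 22 (2 points).
  x = 2: rhs = 12, matching y values: 9, 14 (2 points).
  x = 3: rhs = 12, matching y values: 9, 14 (2 points).
  x = 4: rhs = 7, matching y values: none (0 points).
  x = 5: rhs = 3, matching y values: 7, 16 (2 points).
  x = 6: rhs = 6, matching y values: 11, 12 (2 points).
  x = 7: rhs = 22, matching y values: none (0 points).
  x = 8: rhs = 11, matching y values: none (0 points).
  x = 9: rhs = 2, matching y values: 5, 18 (2 points).
  x = 10: rhs = 1, matching y values: 1, 22 (2 points).
  x = 11: rhs = 14, matching y values: none (0 points).
  x = 12: rhs = 1, matching y values: 1, 22 (2 points).
  x = 13: rhs = 14, matching y values: none (0 points).
  x = 14: rhs = 13, matching y values: 6, 17 (2 points).
  x = 15: rhs = 4, matching y values: 2, 21 (2 points).
  x = 16: rhs = 16, matching y values: 4, 19 (2 points).
  x = 17: rhs = 9, matching y values: 3, 20 (2 points).
  x = 18: rhs = 12, matching y values: 9, 14 (2 points).
  x = 19: rhs = 8, matching y values: 10, 13 (2 points).
  x = 20: rhs = 3, matching y values: 7, 16 (2 points).
  x = 21: rhs = 3, matching y values: 7, 16 (2 points).
  x = 22: rhs = 14, matching y values: none (0 points).
Total affine count: 32.
Full point count |E(F_23)| = 32 + 1 = 33.
Hasse bound: |33 − (23+1)| = |9| = 9 ≤ 2√23 ≈ 9.5917 ✓.


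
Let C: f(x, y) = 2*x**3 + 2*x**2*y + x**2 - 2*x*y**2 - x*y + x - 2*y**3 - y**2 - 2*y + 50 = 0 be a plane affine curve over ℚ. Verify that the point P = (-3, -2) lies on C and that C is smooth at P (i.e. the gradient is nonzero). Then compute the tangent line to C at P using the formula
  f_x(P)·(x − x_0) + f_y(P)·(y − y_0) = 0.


Tangent line at P: 67*x - 25*y + 151 = 0.

Step 1: f(-3, -2) = 0, so P lies on C.
Step 2: partial derivatives
  f_x(x, y) = 6*x**2 + 4*x*y + 2*x - 2*y**2 - y + 1, f_y(x, y) = 2*x**2 - 4*x*y - x - 6*y**2 - 2*y - 2.
  f_x(P) = 67, f_y(P) = -25 (gradient nonzero, so P is smooth).
Step 3: tangent line at P: 67·(x − -3) + -25·(y − -2) = 0.
Expanding: 67*x - 25*y + 151 = 0.


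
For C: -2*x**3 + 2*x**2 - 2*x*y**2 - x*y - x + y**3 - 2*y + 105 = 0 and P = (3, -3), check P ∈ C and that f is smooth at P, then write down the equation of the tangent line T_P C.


Tangent line at P: -58*x + 58*y + 348 = 0.

Step 1: f(3, -3) = 0, so P lies on C.
Step 2: partial derivatives
  f_x(x, y) = -6*x**2 + 4*x - 2*y**2 - y - 1, f_y(x, y) = -4*x*y - x + 3*y**2 - 2.
  f_x(P) = -58, f_y(P) = 58 (gradient nonzero, so P is smooth).
Step 3: tangent line at P: -58·(x − 3) + 58·(y − -3) = 0.
Expanding: -58*x + 58*y + 348 = 0.


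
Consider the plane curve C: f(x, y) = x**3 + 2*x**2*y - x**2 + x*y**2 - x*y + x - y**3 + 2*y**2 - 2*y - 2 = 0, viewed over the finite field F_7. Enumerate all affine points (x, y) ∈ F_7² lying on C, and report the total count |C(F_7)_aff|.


Affine F_7-points: {(0, 4), (1, 1), (1, 4), (1, 5), (3, 5), (6, 2), (6, 4)}; count = 7.

For each of the 49 pairs (x, y) ∈ F_7², evaluate f(x, y) mod 7. Record the zeros.
  x = 0: [0↦5, 1↦4, 2↦1, 3↦4, 4↦0, 5↦4, 6↦3]  zeros at y ∈ {4}
  x = 1: [0↦6, 1↦0, 2↦1, 3↦3, 4↦0, 5↦0, 6↦4]  zeros at y ∈ {1, 4, 5}
  x = 2: [0↦4, 1↦4, 2↦6, 3↦4, 4↦6, 5↦6, 6↦5]  zeros at y ∈ ∅
  x = 3: [0↦5, 1↦1, 2↦1, 3↦6, 4↦3, 5↦0, 6↦5]  zeros at y ∈ {5}
  x = 4: [0↦1, 1↦4, 2↦6, 3↦1, 4↦4, 5↦2, 6↦3]  zeros at y ∈ ∅
  x = 5: [0↦5, 1↦5, 2↦6, 3↦2, 4↦1, 5↦4, 6↦5]  zeros at y ∈ ∅
  x = 6: [0↦2, 1↦3, 2↦0, 3↦1, 4↦0, 5↦5, 6↦3]  zeros at y ∈ {2, 4}
Collecting zeros: affine points = {(0, 4), (1, 1), (1, 4), (1, 5), (3, 5), (6, 2), (6, 4)}.
Total count |C(F_7)_aff| = 7.


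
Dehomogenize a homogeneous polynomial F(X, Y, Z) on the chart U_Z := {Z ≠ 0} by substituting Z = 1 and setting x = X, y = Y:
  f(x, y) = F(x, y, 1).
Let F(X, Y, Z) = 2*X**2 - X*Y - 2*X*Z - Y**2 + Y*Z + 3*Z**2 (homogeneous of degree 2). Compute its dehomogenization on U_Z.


f(x, y) = 2*x**2 - x*y - 2*x - y**2 + y + 3

On U_Z we set Z = 1. Each monomial c·X^i·Y^j·Z^k in F becomes c·x^i·y^j·1^k = c·x^i·y^j.
Substituting Z = 1: F(X, Y, 1) = 2*x**2 - x*y - 2*x - y**2 + y + 3.
Note: deg(f) ≤ deg(F) = 2; strict inequality happens when F is divisible by Z (lost terms).


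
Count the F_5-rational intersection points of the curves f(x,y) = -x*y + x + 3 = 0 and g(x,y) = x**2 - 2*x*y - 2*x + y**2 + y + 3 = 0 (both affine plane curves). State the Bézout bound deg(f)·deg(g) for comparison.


Common zeros: {(3, 2)}; count = 1; Bézout bound = 4.

deg(f) = 2, deg(g) = 2, so Bézout bound = 4.
Scan x ∈ F_5. For each x, list the y ∈ F_5 with f(x, y) ≡ 0 and those with g(x, y) ≡ 0 (mod 5); the common zeros in that column are the intersection.
  x = 0: f ≡ 0 at y ∈ ∅; g ≡ 0 at y ∈ {1, 3}; common: ∅.
  x = 1: f ≡ 0 at y ∈ {4}; g ≡ 0 at y ∈ ∅; common: ∅.
  x = 2: f ≡ 0 at y ∈ {0}; g ≡ 0 at y ∈ ∅; common: ∅.
  x = 3: f ≡ 0 at y ∈ {2}; g ≡ 0 at y ∈ {2, 3}; common: {2}.
  x = 4: f ≡ 0 at y ∈ {3}; g ≡ 0 at y ∈ {1}; common: ∅.
Collecting: common zeros = {(3, 2)}, so the count is 1.
Comparison with the Bézout bound: 1 ≤ 4 = deg(f)·deg(g), as expected for curves with no common component (the affine F_5-count falls short of the bound because intersections may lie at infinity, over extension fields, or carry multiplicity).


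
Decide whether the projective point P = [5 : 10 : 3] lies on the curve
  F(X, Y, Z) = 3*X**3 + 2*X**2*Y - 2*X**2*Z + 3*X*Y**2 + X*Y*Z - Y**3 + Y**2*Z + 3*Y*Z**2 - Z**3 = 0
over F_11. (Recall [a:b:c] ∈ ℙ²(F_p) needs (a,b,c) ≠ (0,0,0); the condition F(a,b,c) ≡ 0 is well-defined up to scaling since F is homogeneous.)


F(5,10,3) ≡ 4 (mod 11); P is NOT on the curve.

Evaluate F(5, 10, 3) term-by-term (mod 11).
  3*X**3 ↦ 3·125·1·1 = 375
  2*X**2*Y ↦ 2·25·10·1 = 500
  -2*X**2*Z ↦ -2·25·1·3 = -150
  3*X*Y**2 ↦ 3·5·100·1 = 1500
  X*Y*Z ↦ 1·5·10·3 = 150
  -Y**3 ↦ -1·1·1000·1 = -1000
  Y**2*Z ↦ 1·1·100·3 = 300
  3*Y*Z**2 ↦ 3·1·10·9 = 270
  -Z**3 ↦ -1·1·1·27 = -27
Sum: F(5, 10, 3) = (375) + (500) + (-150) + (1500) + (150) + (-1000) + (300) + (270) + (-27) = 1918.
Reducing mod 11: 1918 ≡ 4 (mod 11).
Since F(a, b, c) ≡ 4 ≠ 0 (mod 11), P does NOT lie on the curve.


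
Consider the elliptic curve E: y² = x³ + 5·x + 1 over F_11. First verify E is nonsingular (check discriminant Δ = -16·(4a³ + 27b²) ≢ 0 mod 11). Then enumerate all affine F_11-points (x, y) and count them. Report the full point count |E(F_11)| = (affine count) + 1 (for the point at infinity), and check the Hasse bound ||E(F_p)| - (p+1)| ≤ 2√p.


Affine points = {(0, 1), (0, 10), (6, 4), (6, 7), (7, 4), (7, 7), (8, 5), (8, 6), (9, 4), (9, 7)}; affine count = 10; |E(F_11)| = 11.

Discriminant check: Δ ∝ 4a³ + 27b² = 4·5³ + 27·1² = 4·125 + 27·1 ≡ 10 (mod 11). Nonzero ⇒ E is nonsingular.
For each x ∈ F_11, compute rhs = x³ + 5·x + 1 mod 11, then count y ∈ F_11 with y² ≡ rhs.
  x = 0: rhs = 1, matching y values: 1, 10 (2 points).
  x = 1: rhs = 7, matching y values: none (0 points).
  x = 2: rhs = 8, matching y values: none (0 points).
  x = 3: rhs = 10, matching y values: none (0 points).
  x = 4: rhs = 8, matching y values: none (0 points).
  x = 5: rhs = 8, matching y values: none (0 points).
  x = 6: rhs = 5, matching y values: 4, 7 (2 points).
  x = 7: rhs = 5, matching y values: 4, 7 (2 points).
  x = 8: rhs = 3, matching y values: 5, 6 (2 points).
  x = 9: rhs = 5, matching y values: 4, 7 (2 points).
  x = 10: rhs = 6, matching y values: none (0 points).
Total affine count: 10.
Full point count |E(F_11)| = 10 + 1 = 11.
Hasse bound: |11 − (11+1)| = |-1| = 1 ≤ 2√11 ≈ 6.6332 ✓.


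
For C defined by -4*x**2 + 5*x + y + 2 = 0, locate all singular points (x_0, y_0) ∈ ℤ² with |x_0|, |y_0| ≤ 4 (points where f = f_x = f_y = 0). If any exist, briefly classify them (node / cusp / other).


No singular points in the scanned grid; C is smooth there.

Compute partial derivatives:
  f_x = 5 - 8*x.
  f_y = 1.
f_y = 1 is a nonzero constant, so f_y never vanishes: no point (x, y) can satisfy f = f_x = f_y = 0. In particular no (x, y) ∈ {−4, ..., 4}² is singular; the curve is smooth.


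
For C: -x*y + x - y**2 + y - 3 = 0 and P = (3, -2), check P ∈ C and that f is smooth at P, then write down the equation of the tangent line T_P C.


Tangent line at P: 3*x + 2*y - 5 = 0.

Step 1: f(3, -2) = 0, so P lies on C.
Step 2: partial derivatives
  f_x(x, y) = 1 - y, f_y(x, y) = -x - 2*y + 1.
  f_x(P) = 3, f_y(P) = 2 (gradient nonzero, so P is smooth).
Step 3: tangent line at P: 3·(x − 3) + 2·(y − -2) = 0.
Expanding: 3*x + 2*y - 5 = 0.


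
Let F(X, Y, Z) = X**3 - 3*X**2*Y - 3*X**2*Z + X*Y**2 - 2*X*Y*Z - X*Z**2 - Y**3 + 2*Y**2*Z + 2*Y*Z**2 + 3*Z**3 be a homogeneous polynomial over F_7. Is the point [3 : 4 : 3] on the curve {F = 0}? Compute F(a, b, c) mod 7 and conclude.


F(3,4,3) ≡ 0 (mod 7); P is on the curve.

Evaluate F(3, 4, 3) term-by-term (mod 7).
  X**3 ↦ 1·27·1·1 = 27
  -3*X**2*Y ↦ -3·9·4·1 = -108
  -3*X**2*Z ↦ -3·9·1·3 = -81
  X*Y**2 ↦ 1·3·16·1 = 48
  -2*X*Y*Z ↦ -2·3·4·3 = -72
  -X*Z**2 ↦ -1·3·1·9 = -27
  -Y**3 ↦ -1·1·64·1 = -64
  2*Y**2*Z ↦ 2·1·16·3 = 96
  2*Y*Z**2 ↦ 2·1·4·9 = 72
  3*Z**3 ↦ 3·1·1·27 = 81
Sum: F(3, 4, 3) = (27) + (-108) + (-81) + (48) + (-72) + (-27) + (-64) + (96) + (72) + (81) = -28.
Reducing mod 7: -28 ≡ 0 (mod 7).
Since F(a, b, c) ≡ 0 (mod 7), P lies on the curve.


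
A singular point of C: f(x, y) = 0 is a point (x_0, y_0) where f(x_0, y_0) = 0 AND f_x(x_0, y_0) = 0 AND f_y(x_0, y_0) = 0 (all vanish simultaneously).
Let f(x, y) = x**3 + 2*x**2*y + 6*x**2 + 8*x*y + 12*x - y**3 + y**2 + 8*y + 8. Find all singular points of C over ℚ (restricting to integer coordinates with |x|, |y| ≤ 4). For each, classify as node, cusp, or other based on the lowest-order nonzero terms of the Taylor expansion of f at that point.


Singular points: {(-2, 0)}; classification: cusp.

Compute partial derivatives:
  f_x = 3*x**2 + 4*x*y + 12*x + 8*y + 12.
  f_y = 2*x**2 + 8*x - 3*y**2 + 2*y + 8.
Scan x_0 ∈ {−4, ..., 4}. For each x_0, f_y(x_0, y) is a polynomial in y; find its integer roots y ∈ {−4, ..., 4}, then test f_x and f at those candidates.
  x = -4: f_y(-4, y) = -3*y**2 + 2*y + 8; vanishes at y ∈ {2}. (-4, 2): f_x = -4 ≠ 0.
  x = -3: f_y(-3, y) = -3*y**2 + 2*y + 2; no integer root y with |y| ≤ 4.
  x = -2: f_y(-2, y) = -3*y**2 + 2*y; vanishes at y ∈ {0}. (-2, 0): f_x = 0, f = 0 — SINGULAR.
  x = -1: f_y(-1, y) = -3*y**2 + 2*y + 2; no integer root y with |y| ≤ 4.
  x = 0: f_y(0, y) = -3*y**2 + 2*y + 8; vanishes at y ∈ {2}. (0, 2): f_x = 28 ≠ 0.
  x = 1: f_y(1, y) = -3*y**2 + 2*y + 18; no integer root y with |y| ≤ 4.
  x = 2: f_y(2, y) = -3*y**2 + 2*y + 32; no integer root y with |y| ≤ 4.
  x = 3: f_y(3, y) = -3*y**2 + 2*y + 50; no integer root y with |y| ≤ 4.
  x = 4: f_y(4, y) = -3*y**2 + 2*y + 72; no integer root y with |y| ≤ 4.
Only singular point on the grid: (-2, 0).
Classify: substitute x = -2 + u, y = 0 + v and expand: f = u**3 + 2*u**2*v - v**3 + v**2.
No constant or linear terms (consistent with a singular point). Quadratic part: v**2. Cubic part: u**3 + 2*u**2*v - v**3.
The quadratic part v**2 is a perfect square, so there is a single (double) tangent line v = 0, i.e. y = 0. Restricting the cubic part to that line (v = 0) leaves u**3 ≠ 0, so f is not divisible by v and the branch is v² ≈ -u**3 to lowest order — this is a cusp.
Classification: cusp.


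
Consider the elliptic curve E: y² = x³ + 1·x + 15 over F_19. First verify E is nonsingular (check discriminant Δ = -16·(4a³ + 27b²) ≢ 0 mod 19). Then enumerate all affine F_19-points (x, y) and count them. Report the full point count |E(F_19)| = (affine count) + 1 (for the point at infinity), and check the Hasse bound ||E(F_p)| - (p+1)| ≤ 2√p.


Affine points = {(1, 6), (1, 13), (2, 5), (2, 14), (3, 8), (3, 11), (4, 8), (4, 11), (6, 3), (6, 16), (7, 2), (7, 17), (12, 8), (12, 11), (15, 2), (15, 17), (16, 2), (16, 17), (17, 9), (17, 10)}; affine count = 20; |E(F_19)| = 21.

Discriminant check: Δ ∝ 4a³ + 27b² = 4·1³ + 27·15² = 4·1 + 27·225 ≡ 18 (mod 19). Nonzero ⇒ E is nonsingular.
For each x ∈ F_19, compute rhs = x³ + 1·x + 15 mod 19, then count y ∈ F_19 with y² ≡ rhs.
  x = 0: rhs = 15, matching y values: none (0 points).
  x = 1: rhs = 17, matching y values: 6, 13 (2 points).
  x = 2: rhs = 6, matching y values: 5, 14 (2 points).
  x = 3: rhs = 7, matching y values: 8, 11 (2 points).
  x = 4: rhs = 7, matching y values: 8, 11 (2 points).
  x = 5: rhs = 12, matching y values: none (0 points).
  x = 6: rhs = 9, matching y values: 3, 16 (2 points).
  x = 7: rhs = 4, matching y values: 2, 17 (2 points).
  x = 8: rhs = 3, matching y values: none (0 points).
  x = 9: rhs = 12, matching y values: none (0 points).
  x = 10: rhs = 18, matching y values: none (0 points).
  x = 11: rhs = 8, matching y values: none (0 points).
  x = 12: rhs = 7, matching y values: 8, 11 (2 points).
  x = 13: rhs = 2, matching y values: none (0 points).
  x = 14: rhs = 18, matching y values: none (0 points).
  x = 15: rhs = 4, matching y values: 2, 17 (2 points).
  x = 16: rhs = 4, matching y values: 2, 17 (2 points).
  x = 17: rhs = 5, matching y values: 9, 10 (2 points).
  x = 18: rhs = 13, matching y values: none (0 points).
Total affine count: 20.
Full point count |E(F_19)| = 20 + 1 = 21.
Hasse bound: |21 − (19+1)| = |1| = 1 ≤ 2√19 ≈ 8.7178 ✓.


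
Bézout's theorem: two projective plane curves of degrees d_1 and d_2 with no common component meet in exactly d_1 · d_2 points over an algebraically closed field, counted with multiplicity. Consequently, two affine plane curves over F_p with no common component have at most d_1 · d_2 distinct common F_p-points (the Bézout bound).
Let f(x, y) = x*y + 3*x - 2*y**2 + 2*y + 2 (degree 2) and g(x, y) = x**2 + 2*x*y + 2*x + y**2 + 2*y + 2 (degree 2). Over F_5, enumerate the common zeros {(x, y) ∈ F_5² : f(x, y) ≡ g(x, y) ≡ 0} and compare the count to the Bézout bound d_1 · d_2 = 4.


Common zeros: {(1, 0)}; count = 1; Bézout bound = 4.

deg(f) = 2, deg(g) = 2, so Bézout bound = 4.
Scan x ∈ F_5. For each x, list the y ∈ F_5 with f(x, y) ≡ 0 and those with g(x, y) ≡ 0 (mod 5); the common zeros in that column are the intersection.
  x = 0: f ≡ 0 at y ∈ {3}; g ≡ 0 at y ∈ {1, 2}; common: ∅.
  x = 1: f ≡ 0 at y ∈ {0, 4}; g ≡ 0 at y ∈ {0, 1}; common: {0}.
  x = 2: f ≡ 0 at y ∈ {1}; g ≡ 0 at y ∈ {0, 4}; common: ∅.
  x = 3: f ≡ 0 at y ∈ ∅; g ≡ 0 at y ∈ {3, 4}; common: ∅.
  x = 4: f ≡ 0 at y ∈ ∅; g ≡ 0 at y ∈ {2, 3}; common: ∅.
Collecting: common zeros = {(1, 0)}, so the count is 1.
Comparison with the Bézout bound: 1 ≤ 4 = deg(f)·deg(g), as expected for curves with no common component (the affine F_5-count falls short of the bound because intersections may lie at infinity, over extension fields, or carry multiplicity).


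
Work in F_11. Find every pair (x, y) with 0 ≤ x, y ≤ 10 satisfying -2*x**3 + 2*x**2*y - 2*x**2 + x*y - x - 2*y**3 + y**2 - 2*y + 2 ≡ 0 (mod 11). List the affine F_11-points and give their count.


Affine F_11-points: {(0, 7), (2, 5), (2, 7), (3, 1), (4, 7), (5, 2), (8, 2), (9, 10), (10, 2)}; count = 9.

For each of the 121 pairs (x, y) ∈ F_11², evaluate f(x, y) mod 11. Record the zeros.
  x = 0: [0↦2, 1↦10, 2↦8, 3↦6, 4↦3, 5↦9, 6↦1, 7↦0, 8↦5, 9↦4, 10↦7]  zeros at y ∈ {7}
  x = 1: [0↦8, 1↦8, 2↦9, 3↦10, 4↦10, 5↦8, 6↦3, 7↦5, 8↦2, 9↦4, 10↦10]  zeros at y ∈ ∅
  x = 2: [0↦9, 1↦5, 2↦2, 3↦10, 4↦6, 5↦0, 6↦2, 7↦0, 8↦4, 9↦2, 10↦4]  zeros at y ∈ {5, 7}
  x = 3: [0↦4, 1↦0, 2↦8, 3↦5, 4↦1, 5↦6, 6↦8, 7↦6, 8↦10, 9↦8, 10↦10]  zeros at y ∈ {1}
  x = 4: [0↦3, 1↦3, 2↦4, 3↦5, 4↦5, 5↦3, 6↦9, 7↦0, 8↦8, 9↦10, 10↦5]  zeros at y ∈ {7}
  x = 5: [0↦5, 1↦2, 2↦0, 3↦9, 4↦6, 5↦1, 6↦4, 7↦3, 8↦8, 9↦7, 10↦10]  zeros at y ∈ {2}
  x = 6: [0↦9, 1↦7, 2↦6, 3↦5, 4↦3, 5↦10, 6↦3, 7↦3, 8↦9, 9↦9, 10↦2]  zeros at y ∈ ∅
  x = 7: [0↦3, 1↦6, 2↦10, 3↦3, 4↦6, 5↦7, 6↦5, 7↦10, 8↦10, 9↦4, 10↦2]  zeros at y ∈ ∅
  x = 8: [0↦8, 1↦9, 2↦0, 3↦2, 4↦3, 5↦2, 6↦9, 7↦1, 8↦10, 9↦2, 10↦9]  zeros at y ∈ {2}
  x = 9: [0↦1, 1↦4, 2↦8, 3↦1, 4↦4, 5↦5, 6↦3, 7↦8, 8↦8, 9↦2, 10↦0]  zeros at y ∈ {10}
  x = 10: [0↦3, 1↦1, 2↦0, 3↦10, 4↦8, 5↦4, 6↦8, 7↦8, 8↦3, 9↦3, 10↦7]  zeros at y ∈ {2}
Collecting zeros: affine points = {(0, 7), (2, 5), (2, 7), (3, 1), (4, 7), (5, 2), (8, 2), (9, 10), (10, 2)}.
Total count |C(F_11)_aff| = 9.


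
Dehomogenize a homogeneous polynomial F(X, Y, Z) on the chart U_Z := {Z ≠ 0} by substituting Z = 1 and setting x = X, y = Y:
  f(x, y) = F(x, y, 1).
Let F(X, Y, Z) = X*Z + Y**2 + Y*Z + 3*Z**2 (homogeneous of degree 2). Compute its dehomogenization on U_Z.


f(x, y) = x + y**2 + y + 3

On U_Z we set Z = 1. Each monomial c·X^i·Y^j·Z^k in F becomes c·x^i·y^j·1^k = c·x^i·y^j.
Substituting Z = 1: F(X, Y, 1) = x + y**2 + y + 3.
Note: deg(f) ≤ deg(F) = 2; strict inequality happens when F is divisible by Z (lost terms).


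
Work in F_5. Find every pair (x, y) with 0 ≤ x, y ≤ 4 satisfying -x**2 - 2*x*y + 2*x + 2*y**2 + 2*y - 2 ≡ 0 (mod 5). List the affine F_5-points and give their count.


Affine F_5-points: {(0, 2), (2, 3), (3, 0), (3, 2), (4, 0), (4, 3)}; count = 6.

For each of the 25 pairs (x, y) ∈ F_5², evaluate f(x, y) mod 5. Record the zeros.
  x = 0: [0↦3, 1↦2, 2↦0, 3↦2, 4↦3]  zeros at y ∈ {2}
  x = 1: [0↦4, 1↦1, 2↦2, 3↦2, 4↦1]  zeros at y ∈ ∅
  x = 2: [0↦3, 1↦3, 2↦2, 3↦0, 4↦2]  zeros at y ∈ {3}
  x = 3: [0↦0, 1↦3, 2↦0, 3↦1, 4↦1]  zeros at y ∈ {0, 2}
  x = 4: [0↦0, 1↦1, 2↦1, 3↦0, 4↦3]  zeros at y ∈ {0, 3}
Collecting zeros: affine points = {(0, 2), (2, 3), (3, 0), (3, 2), (4, 0), (4, 3)}.
Total count |C(F_5)_aff| = 6.


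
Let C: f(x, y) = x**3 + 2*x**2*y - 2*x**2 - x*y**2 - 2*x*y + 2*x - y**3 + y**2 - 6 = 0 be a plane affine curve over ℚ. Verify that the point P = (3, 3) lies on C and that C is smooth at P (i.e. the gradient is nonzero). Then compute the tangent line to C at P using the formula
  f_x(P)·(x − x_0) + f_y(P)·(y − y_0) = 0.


Tangent line at P: 38*x - 27*y - 33 = 0.

Step 1: f(3, 3) = 0, so P lies on C.
Step 2: partial derivatives
  f_x(x, y) = 3*x**2 + 4*x*y - 4*x - y**2 - 2*y + 2, f_y(x, y) = 2*x**2 - 2*x*y - 2*x - 3*y**2 + 2*y.
  f_x(P) = 38, f_y(P) = -27 (gradient nonzero, so P is smooth).
Step 3: tangent line at P: 38·(x − 3) + -27·(y − 3) = 0.
Expanding: 38*x - 27*y - 33 = 0.


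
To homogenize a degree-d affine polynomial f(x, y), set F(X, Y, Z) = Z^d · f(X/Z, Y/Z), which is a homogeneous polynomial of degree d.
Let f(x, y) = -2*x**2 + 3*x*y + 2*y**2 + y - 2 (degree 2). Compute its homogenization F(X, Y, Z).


F(X, Y, Z) = -2*X**2 + 3*X*Y + 2*Y**2 + Y*Z - 2*Z**2

deg(f) = 2.
Substitute x = X/Z, y = Y/Z into f, then multiply by Z^2.
  monomial -2·x^2·y^0 ↦ -2·X^2·Y^0·Z^0.
  monomial 3·x^1·y^1 ↦ 3·X^1·Y^1·Z^0.
  monomial 2·x^0·y^2 ↦ 2·X^0·Y^2·Z^0.
  monomial 1·x^0·y^1 ↦ 1·X^0·Y^1·Z^1.
  monomial -2·x^0·y^0 ↦ -2·X^0·Y^0·Z^2.
Collecting: F(X, Y, Z) = -2*X**2 + 3*X*Y + 2*Y**2 + Y*Z - 2*Z**2.


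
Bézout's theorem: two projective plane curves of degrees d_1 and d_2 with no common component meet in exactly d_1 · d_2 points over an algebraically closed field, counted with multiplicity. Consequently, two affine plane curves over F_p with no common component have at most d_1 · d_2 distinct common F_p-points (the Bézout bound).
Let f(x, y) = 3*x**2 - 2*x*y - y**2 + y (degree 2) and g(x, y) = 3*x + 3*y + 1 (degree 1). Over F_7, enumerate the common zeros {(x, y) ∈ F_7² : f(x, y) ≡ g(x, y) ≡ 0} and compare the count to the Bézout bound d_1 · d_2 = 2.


Common zeros: ∅; count = 0; Bézout bound = 2.

deg(f) = 2, deg(g) = 1, so Bézout bound = 2.
Scan x ∈ F_7. For each x, list the y ∈ F_7 with f(x, y) ≡ 0 and those with g(x, y) ≡ 0 (mod 7); the common zeros in that column are the intersection.
  x = 0: f ≡ 0 at y ∈ {0, 1}; g ≡ 0 at y ∈ {2}; common: ∅.
  x = 1: f ≡ 0 at y ∈ ∅; g ≡ 0 at y ∈ {1}; common: ∅.
  x = 2: f ≡ 0 at y ∈ {5, 6}; g ≡ 0 at y ∈ {0}; common: ∅.
  x = 3: f ≡ 0 at y ∈ {1}; g ≡ 0 at y ∈ {6}; common: ∅.
  x = 4: f ≡ 0 at y ∈ ∅; g ≡ 0 at y ∈ {5}; common: ∅.
  x = 5: f ≡ 0 at y ∈ ∅; g ≡ 0 at y ∈ {4}; common: ∅.
  x = 6: f ≡ 0 at y ∈ {5}; g ≡ 0 at y ∈ {3}; common: ∅.
Collecting: common zeros = ∅, so the count is 0.
Comparison with the Bézout bound: 0 ≤ 2 = deg(f)·deg(g), as expected for curves with no common component (the affine F_7-count falls short of the bound because intersections may lie at infinity, over extension fields, or carry multiplicity).


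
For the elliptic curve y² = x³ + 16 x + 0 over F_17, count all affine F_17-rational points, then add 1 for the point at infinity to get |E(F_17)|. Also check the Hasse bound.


Affine points = {(0, 0), (1, 0), (4, 3), (4, 14), (5, 1), (5, 16), (7, 8), (7, 9), (10, 2), (10, 15), (12, 4), (12, 13), (13, 5), (13, 12), (16, 0)}; affine count = 15; |E(F_17)| = 16.

Discriminant check: Δ ∝ 4a³ + 27b² = 4·16³ + 27·0² = 4·4096 + 27·0 ≡ 13 (mod 17). Nonzero ⇒ E is nonsingular.
For each x ∈ F_17, compute rhs = x³ + 16·x + 0 mod 17, then count y ∈ F_17 with y² ≡ rhs.
  x = 0: rhs = 0, matching y values: 0 (1 points).
  x = 1: rhs = 0, matching y values: 0 (1 points).
  x = 2: rhs = 6, matching y values: none (0 points).
  x = 3: rhs = 7, matching y values: none (0 points).
  x = 4: rhs = 9, matching y values: 3, 14 (2 points).
  x = 5: rhs = 1, matching y values: 1, 16 (2 points).
  x = 6: rhs = 6, matching y values: none (0 points).
  x = 7: rhs = 13, matching y values: 8, 9 (2 points).
  x = 8: rhs = 11, matching y values: none (0 points).
  x = 9: rhs = 6, matching y values: none (0 points).
  x = 10: rhs = 4, matching y values: 2, 15 (2 points).
  x = 11: rhs = 11, matching y values: none (0 points).
  x = 12: rhs = 16, matching y values: 4, 13 (2 points).
  x = 13: rhs = 8, matching y values: 5, 12 (2 points).
  x = 14: rhs = 10, matching y values: none (0 points).
  x = 15: rhs = 11, matching y values: none (0 points).
  x = 16: rhs = 0, matching y values: 0 (1 points).
Total affine count: 15.
Full point count |E(F_17)| = 15 + 1 = 16.
Hasse bound: |16 − (17+1)| = |-2| = 2 ≤ 2√17 ≈ 8.2462 ✓.


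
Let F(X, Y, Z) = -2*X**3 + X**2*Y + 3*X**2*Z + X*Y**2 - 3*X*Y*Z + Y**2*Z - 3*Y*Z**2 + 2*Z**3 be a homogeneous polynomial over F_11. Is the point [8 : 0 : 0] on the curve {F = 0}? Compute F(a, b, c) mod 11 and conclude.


F(8,0,0) ≡ 10 (mod 11); P is NOT on the curve.

Evaluate F(8, 0, 0) term-by-term (mod 11).
  -2*X**3 ↦ -2·512·1·1 = -1024
  X**2*Y ↦ 1·64·0·1 = 0
  3*X**2*Z ↦ 3·64·1·0 = 0
  X*Y**2 ↦ 1·8·0·1 = 0
  -3*X*Y*Z ↦ -3·8·0·0 = 0
  Y**2*Z ↦ 1·1·0·0 = 0
  -3*Y*Z**2 ↦ -3·1·0·0 = 0
  2*Z**3 ↦ 2·1·1·0 = 0
Sum: F(8, 0, 0) = (-1024) + (0) + (0) + (0) + (0) + (0) + (0) + (0) = -1024.
Reducing mod 11: -1024 ≡ 10 (mod 11).
Since F(a, b, c) ≡ 10 ≠ 0 (mod 11), P does NOT lie on the curve.


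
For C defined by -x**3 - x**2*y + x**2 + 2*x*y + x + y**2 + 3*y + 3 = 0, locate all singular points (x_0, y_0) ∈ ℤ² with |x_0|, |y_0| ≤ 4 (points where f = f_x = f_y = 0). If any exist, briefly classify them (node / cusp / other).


Singular points: {(1, -2)}; classification: cusp.

Compute partial derivatives:
  f_x = -3*x**2 - 2*x*y + 2*x + 2*y + 1.
  f_y = -x**2 + 2*x + 2*y + 3.
Scan x_0 ∈ {−4, ..., 4}. For each x_0, f_y(x_0, y) is a polynomial in y; find its integer roots y ∈ {−4, ..., 4}, then test f_x and f at those candidates.
  x = -4: f_y(-4, y) = 2*y - 21; no integer root y with |y| ≤ 4.
  x = -3: f_y(-3, y) = 2*y - 12; no integer root y with |y| ≤ 4.
  x = -2: f_y(-2, y) = 2*y - 5; no integer root y with |y| ≤ 4.
  x = -1: f_y(-1, y) = 2*y; vanishes at y ∈ {0}. (-1, 0): f_x = -4 ≠ 0.
  x = 0: f_y(0, y) = 2*y + 3; no integer root y with |y| ≤ 4.
  x = 1: f_y(1, y) = 2*y + 4; vanishes at y ∈ {-2}. (1, -2): f_x = 0, f = 0 — SINGULAR.
  x = 2: f_y(2, y) = 2*y + 3; no integer root y with |y| ≤ 4.
  x = 3: f_y(3, y) = 2*y; vanishes at y ∈ {0}. (3, 0): f_x = -20 ≠ 0.
  x = 4: f_y(4, y) = 2*y - 5; no integer root y with |y| ≤ 4.
Only singular point on the grid: (1, -2).
Classify: substitute x = 1 + u, y = -2 + v and expand: f = -u**3 - u**2*v + v**2.
No constant or linear terms (consistent with a singular point). Quadratic part: v**2. Cubic part: -u**3 - u**2*v.
The quadratic part v**2 is a perfect square, so there is a single (double) tangent line v = 0, i.e. y = -2. Restricting the cubic part to that line (v = 0) leaves -u**3 ≠ 0, so f is not divisible by v and the branch is v² ≈ u**3 to lowest order — this is a cusp.
Classification: cusp.


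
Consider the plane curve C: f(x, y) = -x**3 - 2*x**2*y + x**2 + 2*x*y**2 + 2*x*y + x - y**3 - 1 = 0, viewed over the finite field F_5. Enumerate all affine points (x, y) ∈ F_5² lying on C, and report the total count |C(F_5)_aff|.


Affine F_5-points: {(0, 4), (1, 0), (1, 2), (3, 3), (4, 0)}; count = 5.

For each of the 25 pairs (x, y) ∈ F_5², evaluate f(x, y) mod 5. Record the zeros.
  x = 0: [0↦4, 1↦3, 2↦1, 3↦2, 4↦0]  zeros at y ∈ {4}
  x = 1: [0↦0, 1↦1, 2↦0, 3↦1, 4↦3]  zeros at y ∈ {0, 2}
  x = 2: [0↦2, 1↦1, 2↦2, 3↦4, 4↦1]  zeros at y ∈ ∅
  x = 3: [0↦4, 1↦2, 2↦1, 3↦0, 4↦3]  zeros at y ∈ {3}
  x = 4: [0↦0, 1↦3, 2↦1, 3↦3, 4↦3]  zeros at y ∈ {0}
Collecting zeros: affine points = {(0, 4), (1, 0), (1, 2), (3, 3), (4, 0)}.
Total count |C(F_5)_aff| = 5.
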